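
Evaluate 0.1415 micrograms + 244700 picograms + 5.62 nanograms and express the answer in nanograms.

391.82 nanograms

In nanograms:
  0.1415 micrograms = 0.1415 × 10^3 nanograms = 141.5
  244700 picograms = 244700 × 10^-3 nanograms = 244.7
  5.62 nanograms → 5.62
Sum: 141.5 + 244.7 + 5.62 = 391.82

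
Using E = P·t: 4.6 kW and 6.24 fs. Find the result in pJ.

28.704 pJ

4.6 × 10^3 × 6.24 × 10^-15 = 28.704 × 10^-12 J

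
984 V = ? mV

(no prefix) = 1e0, milli = 1e-3; factor is 1e3.
984 × 1e3 = 984000

984000 mV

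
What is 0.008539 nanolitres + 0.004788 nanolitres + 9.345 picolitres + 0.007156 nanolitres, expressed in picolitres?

29.828 picolitres

In picolitres:
  0.008539 nanolitres = 0.008539 × 10³ picolitres = 8.539
  0.004788 nanolitres = 0.004788 × 10³ picolitres = 4.788
  9.345 picolitres → 9.345
  0.007156 nanolitres = 0.007156 × 10³ picolitres = 7.156
Sum: 8.539 + 4.788 + 9.345 + 7.156 = 29.828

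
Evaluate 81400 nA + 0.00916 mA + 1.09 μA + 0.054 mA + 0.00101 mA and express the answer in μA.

In μA:
  81400 nA = 81400e-3 μA = 81.4
  0.00916 mA = 0.00916e3 μA = 9.16
  1.09 μA → 1.09
  0.054 mA = 0.054e3 μA = 54
  0.00101 mA = 0.00101e3 μA = 1.01
Sum: 81.4 + 9.16 + 1.09 + 54 + 1.01 = 146.66

146.66 μA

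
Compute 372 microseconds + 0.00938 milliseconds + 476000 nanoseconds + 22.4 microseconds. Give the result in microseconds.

879.78 microseconds

In microseconds:
  372 microseconds → 372
  0.00938 milliseconds = 0.00938 × 10³ microseconds = 9.38
  476000 nanoseconds = 476000 × 10⁻³ microseconds = 476
  22.4 microseconds → 22.4
Sum: 372 + 9.38 + 476 + 22.4 = 879.78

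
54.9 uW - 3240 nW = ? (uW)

In uW:
  54.9 uW → 54.9
  3240 nW = 3240 × 10⁻³ uW = 3.24
Difference: 54.9 - 3.24 = 51.66

51.66 uW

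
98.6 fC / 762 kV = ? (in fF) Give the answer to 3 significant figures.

0.000129 fF

(98.6 × 10^-15) / (762 × 10^3) = 0.1294 × 10^-18 F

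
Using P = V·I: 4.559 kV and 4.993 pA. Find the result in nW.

22.763087 nW

4.559e3 × 4.993e-12 = 22.763087e-9 W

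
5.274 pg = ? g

0.000000000005274 g

pico = 10⁻¹², (no prefix) = 10⁰; factor is 10⁻¹².
5.274 × 10⁻¹² = 0.000000000005274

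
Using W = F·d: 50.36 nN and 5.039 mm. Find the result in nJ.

50.36 × 10^-9 × 5.039 × 10^-3 = 253.76404 × 10^-12 J

0.25376404 nJ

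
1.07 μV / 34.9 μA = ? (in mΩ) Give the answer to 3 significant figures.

(1.07 × 10^-6) / (34.9 × 10^-6) = 0.030659 Ω

30.7 mΩ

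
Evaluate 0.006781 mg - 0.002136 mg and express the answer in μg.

4.645 μg

In μg:
  0.006781 mg = 0.006781e3 μg = 6.781
  0.002136 mg = 0.002136e3 μg = 2.136
Difference: 6.781 - 2.136 = 4.645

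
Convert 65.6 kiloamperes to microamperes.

kilo = 1e3, micro = 1e-6; factor is 1e9.
65.6 × 1e9 = 65600000000

65600000000 microamperes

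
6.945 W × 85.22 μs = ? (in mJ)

6.945 × 85.22 × 10^-6 = 591.8529 × 10^-6 J

0.5918529 mJ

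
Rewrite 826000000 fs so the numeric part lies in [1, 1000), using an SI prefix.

826 ns

= 826 × 10⁻⁹ s; 10⁻⁹ is nano.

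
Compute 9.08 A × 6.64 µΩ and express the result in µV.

60.2912 µV

9.08 × 6.64 × 10^-6 = 60.2912 × 10^-6 V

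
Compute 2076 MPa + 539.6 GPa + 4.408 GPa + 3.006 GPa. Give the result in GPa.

In GPa:
  2076 MPa = 2076 × 10⁻³ GPa = 2.076
  539.6 GPa → 539.6
  4.408 GPa → 4.408
  3.006 GPa → 3.006
Sum: 2.076 + 539.6 + 4.408 + 3.006 = 549.09

549.09 GPa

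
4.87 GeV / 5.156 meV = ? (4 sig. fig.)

944500000000

(4.87 × 10^9) / (5.156 × 10^-3) = 0.94453 × 10^12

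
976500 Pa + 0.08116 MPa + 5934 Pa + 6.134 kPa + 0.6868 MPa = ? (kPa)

1756.528 kPa

In kPa:
  976500 Pa = 976500 × 10⁻³ kPa = 976.5
  0.08116 MPa = 0.08116 × 10³ kPa = 81.16
  5934 Pa = 5934 × 10⁻³ kPa = 5.934
  6.134 kPa → 6.134
  0.6868 MPa = 0.6868 × 10³ kPa = 686.8
Sum: 976.5 + 81.16 + 5.934 + 6.134 + 686.8 = 1756.528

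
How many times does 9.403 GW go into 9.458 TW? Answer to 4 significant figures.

(9.458 × 10¹²) / (9.403 × 10⁹) = 1.0058 × 10³

1006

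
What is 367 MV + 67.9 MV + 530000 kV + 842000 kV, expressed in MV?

1806.9 MV

In MV:
  367 MV → 367
  67.9 MV → 67.9
  530000 kV = 530000 × 10⁻³ MV = 530
  842000 kV = 842000 × 10⁻³ MV = 842
Sum: 367 + 67.9 + 530 + 842 = 1806.9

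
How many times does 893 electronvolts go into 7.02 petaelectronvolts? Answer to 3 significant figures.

7860000000000

(7.02e15) / (893) = 0.007861e15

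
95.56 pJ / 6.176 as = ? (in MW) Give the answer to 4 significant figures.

15.47 MW

(95.56 × 10^-12) / (6.176 × 10^-18) = 15.4728 × 10^6 W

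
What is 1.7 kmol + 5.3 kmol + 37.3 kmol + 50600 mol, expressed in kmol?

In kmol:
  1.7 kmol → 1.7
  5.3 kmol → 5.3
  37.3 kmol → 37.3
  50600 mol = 50600 × 10⁻³ kmol = 50.6
Sum: 1.7 + 5.3 + 37.3 + 50.6 = 94.9

94.9 kmol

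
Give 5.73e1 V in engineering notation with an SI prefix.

= 57.3 V; mantissa already in [1, 1000).

57.3 V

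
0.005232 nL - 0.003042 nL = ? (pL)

In pL:
  0.005232 nL = 0.005232 × 10³ pL = 5.232
  0.003042 nL = 0.003042 × 10³ pL = 3.042
Difference: 5.232 - 3.042 = 2.19

2.19 pL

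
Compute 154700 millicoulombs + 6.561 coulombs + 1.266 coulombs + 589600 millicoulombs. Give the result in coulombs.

In coulombs:
  154700 millicoulombs = 154700 × 10^-3 coulombs = 154.7
  6.561 coulombs → 6.561
  1.266 coulombs → 1.266
  589600 millicoulombs = 589600 × 10^-3 coulombs = 589.6
Sum: 154.7 + 6.561 + 1.266 + 589.6 = 752.127

752.127 coulombs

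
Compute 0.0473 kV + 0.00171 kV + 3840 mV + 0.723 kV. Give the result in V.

In V:
  0.0473 kV = 0.0473e3 V = 47.3
  0.00171 kV = 0.00171e3 V = 1.71
  3840 mV = 3840e-3 V = 3.84
  0.723 kV = 0.723e3 V = 723
Sum: 47.3 + 1.71 + 3.84 + 723 = 775.85

775.85 V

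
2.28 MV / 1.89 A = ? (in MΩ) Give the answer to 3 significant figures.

1.21 MΩ

(2.28 × 10⁶) / (1.89) = 1.2063 × 10⁶ Ω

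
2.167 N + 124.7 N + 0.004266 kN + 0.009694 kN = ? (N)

140.827 N

In N:
  2.167 N → 2.167
  124.7 N → 124.7
  0.004266 kN = 0.004266 × 10³ N = 4.266
  0.009694 kN = 0.009694 × 10³ N = 9.694
Sum: 2.167 + 124.7 + 4.266 + 9.694 = 140.827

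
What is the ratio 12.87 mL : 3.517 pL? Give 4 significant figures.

(12.87 × 10⁻³) / (3.517 × 10⁻¹²) = 3.6594 × 10⁹

3659000000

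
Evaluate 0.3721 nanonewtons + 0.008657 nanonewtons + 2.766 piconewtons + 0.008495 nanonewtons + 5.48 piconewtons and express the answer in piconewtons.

397.498 piconewtons

In piconewtons:
  0.3721 nanonewtons = 0.3721 × 10^3 piconewtons = 372.1
  0.008657 nanonewtons = 0.008657 × 10^3 piconewtons = 8.657
  2.766 piconewtons → 2.766
  0.008495 nanonewtons = 0.008495 × 10^3 piconewtons = 8.495
  5.48 piconewtons → 5.48
Sum: 372.1 + 8.657 + 2.766 + 8.495 + 5.48 = 397.498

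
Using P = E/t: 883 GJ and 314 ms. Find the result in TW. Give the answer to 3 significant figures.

(883 × 10⁹) / (314 × 10⁻³) = 2.8121 × 10¹² W

2.81 TW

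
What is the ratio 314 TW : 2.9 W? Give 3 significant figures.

108000000000000

(314 × 10¹²) / (2.9) = 108.3 × 10¹²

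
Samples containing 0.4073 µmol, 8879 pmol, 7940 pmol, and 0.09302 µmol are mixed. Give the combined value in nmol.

517.139 nmol

In nmol:
  0.4073 µmol = 0.4073 × 10³ nmol = 407.3
  8879 pmol = 8879 × 10⁻³ nmol = 8.879
  7940 pmol = 7940 × 10⁻³ nmol = 7.94
  0.09302 µmol = 0.09302 × 10³ nmol = 93.02
Sum: 407.3 + 8.879 + 7.94 + 93.02 = 517.139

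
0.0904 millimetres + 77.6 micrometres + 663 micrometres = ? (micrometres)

831 micrometres

In micrometres:
  0.0904 millimetres = 0.0904 × 10^3 micrometres = 90.4
  77.6 micrometres → 77.6
  663 micrometres → 663
Sum: 90.4 + 77.6 + 663 = 831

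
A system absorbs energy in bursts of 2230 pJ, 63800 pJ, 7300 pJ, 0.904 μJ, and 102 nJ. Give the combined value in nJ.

In nJ:
  2230 pJ = 2230 × 10^-3 nJ = 2.23
  63800 pJ = 63800 × 10^-3 nJ = 63.8
  7300 pJ = 7300 × 10^-3 nJ = 7.3
  0.904 μJ = 0.904 × 10^3 nJ = 904
  102 nJ → 102
Sum: 2.23 + 63.8 + 7.3 + 904 + 102 = 1079.33

1079.33 nJ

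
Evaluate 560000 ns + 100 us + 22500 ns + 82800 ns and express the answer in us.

In us:
  560000 ns = 560000 × 10⁻³ us = 560
  100 us → 100
  22500 ns = 22500 × 10⁻³ us = 22.5
  82800 ns = 82800 × 10⁻³ us = 82.8
Sum: 560 + 100 + 22.5 + 82.8 = 765.3

765.3 us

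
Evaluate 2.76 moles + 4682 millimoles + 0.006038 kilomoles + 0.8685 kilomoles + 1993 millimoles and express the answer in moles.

In moles:
  2.76 moles → 2.76
  4682 millimoles = 4682 × 10⁻³ moles = 4.682
  0.006038 kilomoles = 0.006038 × 10³ moles = 6.038
  0.8685 kilomoles = 0.8685 × 10³ moles = 868.5
  1993 millimoles = 1993 × 10⁻³ moles = 1.993
Sum: 2.76 + 4.682 + 6.038 + 868.5 + 1.993 = 883.973

883.973 moles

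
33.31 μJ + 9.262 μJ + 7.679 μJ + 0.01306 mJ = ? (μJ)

63.311 μJ

In μJ:
  33.31 μJ → 33.31
  9.262 μJ → 9.262
  7.679 μJ → 7.679
  0.01306 mJ = 0.01306 × 10^3 μJ = 13.06
Sum: 33.31 + 9.262 + 7.679 + 13.06 = 63.311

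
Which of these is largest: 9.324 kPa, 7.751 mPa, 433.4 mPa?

9.324 kPa = 9324 Pa
7.751 mPa = 0.007751 Pa
433.4 mPa = 0.4334 Pa

9.324 kPa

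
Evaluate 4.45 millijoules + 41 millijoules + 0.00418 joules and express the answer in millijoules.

49.63 millijoules

In millijoules:
  4.45 millijoules → 4.45
  41 millijoules → 41
  0.00418 joules = 0.00418 × 10³ millijoules = 4.18
Sum: 4.45 + 41 + 4.18 = 49.63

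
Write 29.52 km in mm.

kilo = 10^3, milli = 10^-3; factor is 10^6.
29.52 × 10^6 = 29520000

29520000 mm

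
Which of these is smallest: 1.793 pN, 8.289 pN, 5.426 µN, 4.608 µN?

1.793 pN = 0.000000000001793 N
8.289 pN = 0.000000000008289 N
5.426 µN = 0.000005426 N
4.608 µN = 0.000004608 N

1.793 pN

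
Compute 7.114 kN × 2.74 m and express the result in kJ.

19.49236 kJ

7.114 × 10³ × 2.74 = 19.49236 × 10³ J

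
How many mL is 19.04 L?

19040 mL

(no prefix) = 10^0, milli = 10^-3; factor is 10^3.
19.04 × 10^3 = 19040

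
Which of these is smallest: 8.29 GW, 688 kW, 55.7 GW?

688 kW

8.29 GW = 8290000000 W
688 kW = 688000 W
55.7 GW = 55700000000 W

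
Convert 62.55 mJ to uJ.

milli = 10⁻³, micro = 10⁻⁶; factor is 10³.
62.55 × 10³ = 62550

62550 uJ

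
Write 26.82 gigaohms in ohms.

26820000000 ohms

giga = 10^9, (no prefix) = 10^0; factor is 10^9.
26.82 × 10^9 = 26820000000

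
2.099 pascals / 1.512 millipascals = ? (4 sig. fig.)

(2.099) / (1.512 × 10⁻³) = 1.3882 × 10³

1388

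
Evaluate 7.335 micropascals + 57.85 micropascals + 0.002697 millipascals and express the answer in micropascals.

In micropascals:
  7.335 micropascals → 7.335
  57.85 micropascals → 57.85
  0.002697 millipascals = 0.002697e3 micropascals = 2.697
Sum: 7.335 + 57.85 + 2.697 = 67.882

67.882 micropascals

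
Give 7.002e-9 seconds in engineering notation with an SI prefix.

7.002 nanoseconds

= 7.002e-9 seconds; 1e-9 is nano.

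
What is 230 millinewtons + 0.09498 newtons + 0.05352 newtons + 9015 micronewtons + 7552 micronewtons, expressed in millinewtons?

395.067 millinewtons

In millinewtons:
  230 millinewtons → 230
  0.09498 newtons = 0.09498 × 10^3 millinewtons = 94.98
  0.05352 newtons = 0.05352 × 10^3 millinewtons = 53.52
  9015 micronewtons = 9015 × 10^-3 millinewtons = 9.015
  7552 micronewtons = 7552 × 10^-3 millinewtons = 7.552
Sum: 230 + 94.98 + 53.52 + 9.015 + 7.552 = 395.067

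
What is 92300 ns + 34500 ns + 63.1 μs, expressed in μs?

189.9 μs

In μs:
  92300 ns = 92300 × 10⁻³ μs = 92.3
  34500 ns = 34500 × 10⁻³ μs = 34.5
  63.1 μs → 63.1
Sum: 92.3 + 34.5 + 63.1 = 189.9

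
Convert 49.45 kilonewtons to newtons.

kilo = 10³, (no prefix) = 10⁰; factor is 10³.
49.45 × 10³ = 49450

49450 newtons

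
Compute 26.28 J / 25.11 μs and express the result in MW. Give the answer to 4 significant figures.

1.047 MW

(26.28) / (25.11e-6) = 1.04659e6 W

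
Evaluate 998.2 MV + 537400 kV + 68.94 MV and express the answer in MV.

In MV:
  998.2 MV → 998.2
  537400 kV = 537400e-3 MV = 537.4
  68.94 MV → 68.94
Sum: 998.2 + 537.4 + 68.94 = 1604.54

1604.54 MV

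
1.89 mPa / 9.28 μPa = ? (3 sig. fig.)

(1.89 × 10⁻³) / (9.28 × 10⁻⁶) = 0.2037 × 10³

204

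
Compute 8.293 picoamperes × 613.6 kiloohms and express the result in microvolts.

5.0885848 microvolts

8.293e-12 × 613.6e3 = 5088.5848e-9 V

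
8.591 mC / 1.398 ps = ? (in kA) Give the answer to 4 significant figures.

6145000 kA

(8.591 × 10⁻³) / (1.398 × 10⁻¹²) = 6.14521 × 10⁹ A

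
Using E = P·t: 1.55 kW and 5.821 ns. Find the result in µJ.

9.02255 µJ

1.55 × 10^3 × 5.821 × 10^-9 = 9.02255 × 10^-6 J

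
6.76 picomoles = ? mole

0.00000000000676 moles

pico = 10⁻¹², (no prefix) = 10⁰; factor is 10⁻¹².
6.76 × 10⁻¹² = 0.00000000000676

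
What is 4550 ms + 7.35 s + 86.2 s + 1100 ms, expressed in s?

In s:
  4550 ms = 4550e-3 s = 4.55
  7.35 s → 7.35
  86.2 s → 86.2
  1100 ms = 1100e-3 s = 1.1
Sum: 4.55 + 7.35 + 86.2 + 1.1 = 99.2

99.2 s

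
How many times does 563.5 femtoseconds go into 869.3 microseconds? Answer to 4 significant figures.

1543000000

(869.3e-6) / (563.5e-15) = 1.5427e9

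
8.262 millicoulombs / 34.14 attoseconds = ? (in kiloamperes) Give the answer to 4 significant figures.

(8.262 × 10⁻³) / (34.14 × 10⁻¹⁸) = 0.242004 × 10¹⁵ A

242000000000 kiloamperes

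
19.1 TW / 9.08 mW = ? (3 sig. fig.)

(19.1e12) / (9.08e-3) = 2.104e15

2100000000000000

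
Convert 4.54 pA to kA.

0.00000000000000454 kA

pico = 10^-12, kilo = 10^3; factor is 10^-15.
4.54 × 10^-15 = 0.00000000000000454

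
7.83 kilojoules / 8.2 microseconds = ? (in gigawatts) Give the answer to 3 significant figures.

(7.83 × 10^3) / (8.2 × 10^-6) = 0.95488 × 10^9 W

0.955 gigawatts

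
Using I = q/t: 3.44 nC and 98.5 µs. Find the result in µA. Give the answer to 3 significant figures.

(3.44 × 10^-9) / (98.5 × 10^-6) = 0.034924 × 10^-3 A

34.9 µA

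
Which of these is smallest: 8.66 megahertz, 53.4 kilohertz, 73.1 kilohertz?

8.66 megahertz = 8660000 hertz
53.4 kilohertz = 53400 hertz
73.1 kilohertz = 73100 hertz

53.4 kilohertz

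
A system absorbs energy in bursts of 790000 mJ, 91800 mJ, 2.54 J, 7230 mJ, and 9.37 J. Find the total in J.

In J:
  790000 mJ = 790000 × 10⁻³ J = 790
  91800 mJ = 91800 × 10⁻³ J = 91.8
  2.54 J → 2.54
  7230 mJ = 7230 × 10⁻³ J = 7.23
  9.37 J → 9.37
Sum: 790 + 91.8 + 2.54 + 7.23 + 9.37 = 900.94

900.94 J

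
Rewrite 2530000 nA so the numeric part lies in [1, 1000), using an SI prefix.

= 2.53e-3 A; 1e-3 is milli.

2.53 mA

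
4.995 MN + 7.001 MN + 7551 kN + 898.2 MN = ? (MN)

In MN:
  4.995 MN → 4.995
  7.001 MN → 7.001
  7551 kN = 7551 × 10⁻³ MN = 7.551
  898.2 MN → 898.2
Sum: 4.995 + 7.001 + 7.551 + 898.2 = 917.747

917.747 MN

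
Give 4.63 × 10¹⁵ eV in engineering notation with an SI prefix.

= 4.63 × 10¹⁵ eV; 10¹⁵ is peta.

4.63 PeV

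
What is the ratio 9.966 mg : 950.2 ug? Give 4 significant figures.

10.49

(9.966e-3) / (950.2e-6) = 0.010488e3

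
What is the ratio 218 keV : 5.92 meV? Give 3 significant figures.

36800000

(218 × 10^3) / (5.92 × 10^-3) = 36.82 × 10^6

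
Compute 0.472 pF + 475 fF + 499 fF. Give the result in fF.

In fF:
  0.472 pF = 0.472e3 fF = 472
  475 fF → 475
  499 fF → 499
Sum: 472 + 475 + 499 = 1446

1446 fF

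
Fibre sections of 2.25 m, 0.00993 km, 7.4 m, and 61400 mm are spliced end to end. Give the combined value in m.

80.98 m

In m:
  2.25 m → 2.25
  0.00993 km = 0.00993e3 m = 9.93
  7.4 m → 7.4
  61400 mm = 61400e-3 m = 61.4
Sum: 2.25 + 9.93 + 7.4 + 61.4 = 80.98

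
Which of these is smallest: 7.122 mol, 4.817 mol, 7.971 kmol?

4.817 mol

7.122 mol = 7.122 mol
4.817 mol = 4.817 mol
7.971 kmol = 7971 mol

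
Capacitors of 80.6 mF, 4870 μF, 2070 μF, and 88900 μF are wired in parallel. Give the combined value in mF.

176.44 mF

In mF:
  80.6 mF → 80.6
  4870 μF = 4870 × 10^-3 mF = 4.87
  2070 μF = 2070 × 10^-3 mF = 2.07
  88900 μF = 88900 × 10^-3 mF = 88.9
Sum: 80.6 + 4.87 + 2.07 + 88.9 = 176.44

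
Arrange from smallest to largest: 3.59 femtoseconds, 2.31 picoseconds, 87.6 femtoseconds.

3.59 femtoseconds = 0.00000000000000359 seconds
2.31 picoseconds = 0.00000000000231 seconds
87.6 femtoseconds = 0.0000000000000876 seconds

3.59 femtoseconds < 87.6 femtoseconds < 2.31 picoseconds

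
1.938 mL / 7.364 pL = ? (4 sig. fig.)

(1.938 × 10^-3) / (7.364 × 10^-12) = 0.26317 × 10^9

263200000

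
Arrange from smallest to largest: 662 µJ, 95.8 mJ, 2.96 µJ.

2.96 µJ < 662 µJ < 95.8 mJ

662 µJ = 0.000662 J
95.8 mJ = 0.0958 J
2.96 µJ = 0.00000296 J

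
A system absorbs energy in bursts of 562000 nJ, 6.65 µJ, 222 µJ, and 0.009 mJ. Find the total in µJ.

In µJ:
  562000 nJ = 562000 × 10^-3 µJ = 562
  6.65 µJ → 6.65
  222 µJ → 222
  0.009 mJ = 0.009 × 10^3 µJ = 9
Sum: 562 + 6.65 + 222 + 9 = 799.65

799.65 µJ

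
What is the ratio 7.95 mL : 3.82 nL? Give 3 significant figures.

(7.95 × 10^-3) / (3.82 × 10^-9) = 2.081 × 10^6

2080000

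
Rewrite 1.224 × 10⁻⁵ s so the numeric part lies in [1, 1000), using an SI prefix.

12.24 us

= 12.24 × 10⁻⁶ s; 10⁻⁶ is micro.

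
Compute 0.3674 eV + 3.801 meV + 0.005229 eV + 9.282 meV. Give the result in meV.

In meV:
  0.3674 eV = 0.3674 × 10^3 meV = 367.4
  3.801 meV → 3.801
  0.005229 eV = 0.005229 × 10^3 meV = 5.229
  9.282 meV → 9.282
Sum: 367.4 + 3.801 + 5.229 + 9.282 = 385.712

385.712 meV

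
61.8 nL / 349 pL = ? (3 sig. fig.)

177

(61.8e-9) / (349e-12) = 0.1771e3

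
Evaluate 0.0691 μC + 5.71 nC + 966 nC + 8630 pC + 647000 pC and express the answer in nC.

1696.44 nC

In nC:
  0.0691 μC = 0.0691 × 10³ nC = 69.1
  5.71 nC → 5.71
  966 nC → 966
  8630 pC = 8630 × 10⁻³ nC = 8.63
  647000 pC = 647000 × 10⁻³ nC = 647
Sum: 69.1 + 5.71 + 966 + 8.63 + 647 = 1696.44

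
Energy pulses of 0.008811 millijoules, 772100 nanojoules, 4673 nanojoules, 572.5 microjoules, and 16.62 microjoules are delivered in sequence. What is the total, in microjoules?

In microjoules:
  0.008811 millijoules = 0.008811 × 10³ microjoules = 8.811
  772100 nanojoules = 772100 × 10⁻³ microjoules = 772.1
  4673 nanojoules = 4673 × 10⁻³ microjoules = 4.673
  572.5 microjoules → 572.5
  16.62 microjoules → 16.62
Sum: 8.811 + 772.1 + 4.673 + 572.5 + 16.62 = 1374.704

1374.704 microjoules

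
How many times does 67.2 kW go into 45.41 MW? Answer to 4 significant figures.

675.7

(45.41 × 10⁶) / (67.2 × 10³) = 0.67574 × 10³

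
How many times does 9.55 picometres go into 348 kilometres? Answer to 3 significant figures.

(348e3) / (9.55e-12) = 36.44e15

36400000000000000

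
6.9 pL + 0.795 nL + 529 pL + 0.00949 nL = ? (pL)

1340.39 pL

In pL:
  6.9 pL → 6.9
  0.795 nL = 0.795 × 10³ pL = 795
  529 pL → 529
  0.00949 nL = 0.00949 × 10³ pL = 9.49
Sum: 6.9 + 795 + 529 + 9.49 = 1340.39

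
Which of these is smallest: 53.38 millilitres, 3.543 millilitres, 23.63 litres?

53.38 millilitres = 0.05338 litres
3.543 millilitres = 0.003543 litres
23.63 litres = 23.63 litres

3.543 millilitres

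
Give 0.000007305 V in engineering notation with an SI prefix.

= 7.305 × 10⁻⁶ V; 10⁻⁶ is micro.

7.305 μV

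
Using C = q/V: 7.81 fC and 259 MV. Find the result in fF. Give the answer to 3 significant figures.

0.0000000302 fF

(7.81 × 10^-15) / (259 × 10^6) = 0.030154 × 10^-21 F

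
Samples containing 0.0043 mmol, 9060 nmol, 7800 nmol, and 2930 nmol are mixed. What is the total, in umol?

24.09 umol

In umol:
  0.0043 mmol = 0.0043 × 10³ umol = 4.3
  9060 nmol = 9060 × 10⁻³ umol = 9.06
  7800 nmol = 7800 × 10⁻³ umol = 7.8
  2930 nmol = 2930 × 10⁻³ umol = 2.93
Sum: 4.3 + 9.06 + 7.8 + 2.93 = 24.09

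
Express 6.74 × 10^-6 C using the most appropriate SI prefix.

6.74 uC

= 6.74 × 10^-6 C; 10^-6 is micro.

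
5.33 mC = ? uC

milli = 10⁻³, micro = 10⁻⁶; factor is 10³.
5.33 × 10³ = 5330

5330 uC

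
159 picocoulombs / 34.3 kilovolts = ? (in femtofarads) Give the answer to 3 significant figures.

4.64 femtofarads

(159 × 10⁻¹²) / (34.3 × 10³) = 4.6356 × 10⁻¹⁵ F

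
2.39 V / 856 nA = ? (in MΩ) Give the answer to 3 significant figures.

(2.39) / (856 × 10^-9) = 0.0027921 × 10^9 Ω

2.79 MΩ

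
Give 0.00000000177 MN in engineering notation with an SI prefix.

1.77 mN

= 1.77 × 10^-3 N; 10^-3 is milli.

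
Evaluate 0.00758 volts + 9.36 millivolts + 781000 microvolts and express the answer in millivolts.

797.94 millivolts

In millivolts:
  0.00758 volts = 0.00758 × 10³ millivolts = 7.58
  9.36 millivolts → 9.36
  781000 microvolts = 781000 × 10⁻³ millivolts = 781
Sum: 7.58 + 9.36 + 781 = 797.94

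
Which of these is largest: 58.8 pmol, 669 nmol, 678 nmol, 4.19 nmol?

58.8 pmol = 0.0000000000588 mol
669 nmol = 0.000000669 mol
678 nmol = 0.000000678 mol
4.19 nmol = 0.00000000419 mol

678 nmol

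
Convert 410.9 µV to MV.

0.0000000004109 MV

micro = 1e-6, mega = 1e6; factor is 1e-12.
410.9 × 1e-12 = 0.0000000004109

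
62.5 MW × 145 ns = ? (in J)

62.5e6 × 145e-9 = 9062.5e-3 J

9.0625 J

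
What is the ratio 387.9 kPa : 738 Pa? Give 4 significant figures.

525.6

(387.9 × 10^3) / (738) = 0.52561 × 10^3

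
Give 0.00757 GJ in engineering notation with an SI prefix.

7.57 MJ

= 7.57 × 10^6 J; 10^6 is mega.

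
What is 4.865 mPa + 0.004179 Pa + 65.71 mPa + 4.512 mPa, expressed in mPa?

In mPa:
  4.865 mPa → 4.865
  0.004179 Pa = 0.004179e3 mPa = 4.179
  65.71 mPa → 65.71
  4.512 mPa → 4.512
Sum: 4.865 + 4.179 + 65.71 + 4.512 = 79.266

79.266 mPa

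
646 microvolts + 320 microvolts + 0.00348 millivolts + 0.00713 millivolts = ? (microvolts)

976.61 microvolts

In microvolts:
  646 microvolts → 646
  320 microvolts → 320
  0.00348 millivolts = 0.00348e3 microvolts = 3.48
  0.00713 millivolts = 0.00713e3 microvolts = 7.13
Sum: 646 + 320 + 3.48 + 7.13 = 976.61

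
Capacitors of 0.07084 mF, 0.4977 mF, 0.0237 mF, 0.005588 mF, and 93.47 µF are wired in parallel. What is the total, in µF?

691.298 µF

In µF:
  0.07084 mF = 0.07084 × 10^3 µF = 70.84
  0.4977 mF = 0.4977 × 10^3 µF = 497.7
  0.0237 mF = 0.0237 × 10^3 µF = 23.7
  0.005588 mF = 0.005588 × 10^3 µF = 5.588
  93.47 µF → 93.47
Sum: 70.84 + 497.7 + 23.7 + 5.588 + 93.47 = 691.298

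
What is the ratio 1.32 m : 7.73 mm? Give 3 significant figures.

(1.32) / (7.73 × 10^-3) = 0.1708 × 10^3

171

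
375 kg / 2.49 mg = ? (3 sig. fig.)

(375 × 10³) / (2.49 × 10⁻³) = 150.6 × 10⁶

151000000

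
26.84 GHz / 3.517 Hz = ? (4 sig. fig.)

(26.84 × 10^9) / (3.517) = 7.6315 × 10^9

7632000000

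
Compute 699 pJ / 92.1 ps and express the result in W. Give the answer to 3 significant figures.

7.59 W

(699e-12) / (92.1e-12) = 7.5896 W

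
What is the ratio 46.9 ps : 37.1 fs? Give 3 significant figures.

1260

(46.9 × 10^-12) / (37.1 × 10^-15) = 1.264 × 10^3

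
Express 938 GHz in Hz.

938000000000 Hz

giga = 10⁹, (no prefix) = 10⁰; factor is 10⁹.
938 × 10⁹ = 938000000000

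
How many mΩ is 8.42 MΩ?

mega = 10⁶, milli = 10⁻³; factor is 10⁹.
8.42 × 10⁹ = 8420000000

8420000000 mΩ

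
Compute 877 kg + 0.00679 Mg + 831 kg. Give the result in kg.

In kg:
  877 kg → 877
  0.00679 Mg = 0.00679 × 10³ kg = 6.79
  831 kg → 831
Sum: 877 + 6.79 + 831 = 1714.79

1714.79 kg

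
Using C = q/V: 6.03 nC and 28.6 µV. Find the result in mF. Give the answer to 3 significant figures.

0.211 mF

(6.03 × 10^-9) / (28.6 × 10^-6) = 0.21084 × 10^-3 F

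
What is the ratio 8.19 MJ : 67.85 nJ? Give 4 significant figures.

(8.19e6) / (67.85e-9) = 0.12071e15

120700000000000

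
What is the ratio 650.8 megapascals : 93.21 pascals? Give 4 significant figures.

(650.8 × 10⁶) / (93.21) = 6.9821 × 10⁶

6982000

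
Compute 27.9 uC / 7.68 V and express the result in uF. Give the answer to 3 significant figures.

3.63 uF

(27.9 × 10⁻⁶) / (7.68) = 3.6328 × 10⁻⁶ F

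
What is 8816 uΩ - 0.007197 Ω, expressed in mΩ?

1.619 mΩ

In mΩ:
  8816 uΩ = 8816e-3 mΩ = 8.816
  0.007197 Ω = 0.007197e3 mΩ = 7.197
Difference: 8.816 - 7.197 = 1.619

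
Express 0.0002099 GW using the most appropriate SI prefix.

209.9 kW

= 209.9 × 10^3 W; 10^3 is kilo.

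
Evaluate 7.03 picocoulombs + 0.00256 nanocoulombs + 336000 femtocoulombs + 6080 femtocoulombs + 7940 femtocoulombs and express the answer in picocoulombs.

359.61 picocoulombs

In picocoulombs:
  7.03 picocoulombs → 7.03
  0.00256 nanocoulombs = 0.00256 × 10³ picocoulombs = 2.56
  336000 femtocoulombs = 336000 × 10⁻³ picocoulombs = 336
  6080 femtocoulombs = 6080 × 10⁻³ picocoulombs = 6.08
  7940 femtocoulombs = 7940 × 10⁻³ picocoulombs = 7.94
Sum: 7.03 + 2.56 + 336 + 6.08 + 7.94 = 359.61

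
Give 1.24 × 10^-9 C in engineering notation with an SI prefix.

1.24 nC

= 1.24 × 10^-9 C; 10^-9 is nano.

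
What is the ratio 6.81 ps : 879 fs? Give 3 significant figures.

(6.81 × 10^-12) / (879 × 10^-15) = 0.007747 × 10^3

7.75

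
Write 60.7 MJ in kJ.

60700 kJ

mega = 10⁶, kilo = 10³; factor is 10³.
60.7 × 10³ = 60700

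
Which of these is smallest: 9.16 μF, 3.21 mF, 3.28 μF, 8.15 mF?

3.28 μF

9.16 μF = 0.00000916 F
3.21 mF = 0.00321 F
3.28 μF = 0.00000328 F
8.15 mF = 0.00815 F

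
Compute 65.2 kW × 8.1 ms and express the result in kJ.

65.2 × 10^3 × 8.1 × 10^-3 = 528.12 J

0.52812 kJ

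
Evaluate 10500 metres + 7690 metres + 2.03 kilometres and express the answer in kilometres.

In kilometres:
  10500 metres = 10500 × 10⁻³ kilometres = 10.5
  7690 metres = 7690 × 10⁻³ kilometres = 7.69
  2.03 kilometres → 2.03
Sum: 10.5 + 7.69 + 2.03 = 20.22

20.22 kilometres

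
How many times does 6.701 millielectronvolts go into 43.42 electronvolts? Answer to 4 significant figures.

6480

(43.42) / (6.701 × 10⁻³) = 6.4796 × 10³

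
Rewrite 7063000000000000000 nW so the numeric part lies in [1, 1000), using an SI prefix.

= 7.063 × 10^9 W; 10^9 is giga.

7.063 GW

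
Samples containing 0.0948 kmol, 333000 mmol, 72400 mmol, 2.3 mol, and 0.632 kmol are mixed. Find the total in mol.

1134.5 mol

In mol:
  0.0948 kmol = 0.0948 × 10^3 mol = 94.8
  333000 mmol = 333000 × 10^-3 mol = 333
  72400 mmol = 72400 × 10^-3 mol = 72.4
  2.3 mol → 2.3
  0.632 kmol = 0.632 × 10^3 mol = 632
Sum: 94.8 + 333 + 72.4 + 2.3 + 632 = 1134.5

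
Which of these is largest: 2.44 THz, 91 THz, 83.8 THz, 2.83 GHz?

91 THz

2.44 THz = 2440000000000 Hz
91 THz = 91000000000000 Hz
83.8 THz = 83800000000000 Hz
2.83 GHz = 2830000000 Hz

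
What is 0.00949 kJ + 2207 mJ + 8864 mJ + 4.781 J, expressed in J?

25.342 J

In J:
  0.00949 kJ = 0.00949e3 J = 9.49
  2207 mJ = 2207e-3 J = 2.207
  8864 mJ = 8864e-3 J = 8.864
  4.781 J → 4.781
Sum: 9.49 + 2.207 + 8.864 + 4.781 = 25.342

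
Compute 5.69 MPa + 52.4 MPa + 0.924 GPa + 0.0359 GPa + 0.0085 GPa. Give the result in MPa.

In MPa:
  5.69 MPa → 5.69
  52.4 MPa → 52.4
  0.924 GPa = 0.924e3 MPa = 924
  0.0359 GPa = 0.0359e3 MPa = 35.9
  0.0085 GPa = 0.0085e3 MPa = 8.5
Sum: 5.69 + 52.4 + 924 + 35.9 + 8.5 = 1026.49

1026.49 MPa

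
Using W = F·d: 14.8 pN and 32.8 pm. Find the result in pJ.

14.8 × 10⁻¹² × 32.8 × 10⁻¹² = 485.44 × 10⁻²⁴ J

0.00000000048544 pJ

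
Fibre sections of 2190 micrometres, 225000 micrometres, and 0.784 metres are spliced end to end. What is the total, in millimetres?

In millimetres:
  2190 micrometres = 2190 × 10^-3 millimetres = 2.19
  225000 micrometres = 225000 × 10^-3 millimetres = 225
  0.784 metres = 0.784 × 10^3 millimetres = 784
Sum: 2.19 + 225 + 784 = 1011.19

1011.19 millimetres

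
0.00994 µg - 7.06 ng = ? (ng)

In ng:
  0.00994 µg = 0.00994e3 ng = 9.94
  7.06 ng → 7.06
Difference: 9.94 - 7.06 = 2.88

2.88 ng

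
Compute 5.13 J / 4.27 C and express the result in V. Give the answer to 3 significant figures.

(5.13) / (4.27) = 1.2014 V

1.20 V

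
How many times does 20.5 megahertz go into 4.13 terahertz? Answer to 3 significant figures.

201000

(4.13 × 10^12) / (20.5 × 10^6) = 0.2015 × 10^6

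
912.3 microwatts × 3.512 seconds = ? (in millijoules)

3.2039976 millijoules

912.3 × 10^-6 × 3.512 = 3203.9976 × 10^-6 J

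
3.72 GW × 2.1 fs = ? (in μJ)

3.72 × 10⁹ × 2.1 × 10⁻¹⁵ = 7.812 × 10⁻⁶ J

7.812 μJ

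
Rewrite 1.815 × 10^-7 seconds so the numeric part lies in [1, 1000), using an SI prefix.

181.5 nanoseconds

= 181.5 × 10^-9 seconds; 10^-9 is nano.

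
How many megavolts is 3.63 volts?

(no prefix) = 1e0, mega = 1e6; factor is 1e-6.
3.63 × 1e-6 = 0.00000363

0.00000363 megavolts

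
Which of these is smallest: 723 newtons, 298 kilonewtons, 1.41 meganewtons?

723 newtons

723 newtons = 723 newtons
298 kilonewtons = 298000 newtons
1.41 meganewtons = 1410000 newtons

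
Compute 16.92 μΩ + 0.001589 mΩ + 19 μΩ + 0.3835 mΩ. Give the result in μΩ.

In μΩ:
  16.92 μΩ → 16.92
  0.001589 mΩ = 0.001589e3 μΩ = 1.589
  19 μΩ → 19
  0.3835 mΩ = 0.3835e3 μΩ = 383.5
Sum: 16.92 + 1.589 + 19 + 383.5 = 421.009

421.009 μΩ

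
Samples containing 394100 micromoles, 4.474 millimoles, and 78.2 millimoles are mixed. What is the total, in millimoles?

In millimoles:
  394100 micromoles = 394100 × 10^-3 millimoles = 394.1
  4.474 millimoles → 4.474
  78.2 millimoles → 78.2
Sum: 394.1 + 4.474 + 78.2 = 476.774

476.774 millimoles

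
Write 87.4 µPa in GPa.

micro = 10⁻⁶, giga = 10⁹; factor is 10⁻¹⁵.
87.4 × 10⁻¹⁵ = 0.0000000000000874

0.0000000000000874 GPa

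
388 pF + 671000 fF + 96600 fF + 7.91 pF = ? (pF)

1163.51 pF

In pF:
  388 pF → 388
  671000 fF = 671000 × 10⁻³ pF = 671
  96600 fF = 96600 × 10⁻³ pF = 96.6
  7.91 pF → 7.91
Sum: 388 + 671 + 96.6 + 7.91 = 1163.51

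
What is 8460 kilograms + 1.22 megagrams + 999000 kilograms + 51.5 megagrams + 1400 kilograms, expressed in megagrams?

1061.58 megagrams

In megagrams:
  8460 kilograms = 8460e-3 megagrams = 8.46
  1.22 megagrams → 1.22
  999000 kilograms = 999000e-3 megagrams = 999
  51.5 megagrams → 51.5
  1400 kilograms = 1400e-3 megagrams = 1.4
Sum: 8.46 + 1.22 + 999 + 51.5 + 1.4 = 1061.58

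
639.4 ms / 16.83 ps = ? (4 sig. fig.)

37990000000

(639.4e-3) / (16.83e-12) = 37.992e9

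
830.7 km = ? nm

830700000000000 nm

kilo = 10³, nano = 10⁻⁹; factor is 10¹².
830.7 × 10¹² = 830700000000000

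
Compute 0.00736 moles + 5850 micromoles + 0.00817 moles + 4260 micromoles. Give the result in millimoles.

25.64 millimoles

In millimoles:
  0.00736 moles = 0.00736e3 millimoles = 7.36
  5850 micromoles = 5850e-3 millimoles = 5.85
  0.00817 moles = 0.00817e3 millimoles = 8.17
  4260 micromoles = 4260e-3 millimoles = 4.26
Sum: 7.36 + 5.85 + 8.17 + 4.26 = 25.64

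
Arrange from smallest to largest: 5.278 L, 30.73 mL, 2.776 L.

30.73 mL < 2.776 L < 5.278 L

5.278 L = 5.278 L
30.73 mL = 0.03073 L
2.776 L = 2.776 L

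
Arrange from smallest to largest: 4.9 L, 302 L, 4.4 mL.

4.9 L = 4.9 L
302 L = 302 L
4.4 mL = 0.0044 L

4.4 mL < 4.9 L < 302 L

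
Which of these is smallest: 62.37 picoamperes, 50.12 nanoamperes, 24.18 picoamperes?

24.18 picoamperes

62.37 picoamperes = 0.00000000006237 amperes
50.12 nanoamperes = 0.00000005012 amperes
24.18 picoamperes = 0.00000000002418 amperes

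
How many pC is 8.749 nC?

nano = 10⁻⁹, pico = 10⁻¹²; factor is 10³.
8.749 × 10³ = 8749

8749 pC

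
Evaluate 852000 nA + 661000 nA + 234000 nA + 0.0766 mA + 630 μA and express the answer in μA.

2453.6 μA

In μA:
  852000 nA = 852000 × 10⁻³ μA = 852
  661000 nA = 661000 × 10⁻³ μA = 661
  234000 nA = 234000 × 10⁻³ μA = 234
  0.0766 mA = 0.0766 × 10³ μA = 76.6
  630 μA → 630
Sum: 852 + 661 + 234 + 76.6 + 630 = 2453.6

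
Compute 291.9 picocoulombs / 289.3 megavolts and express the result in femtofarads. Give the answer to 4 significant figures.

(291.9 × 10^-12) / (289.3 × 10^6) = 1.00899 × 10^-18 F

0.001009 femtofarads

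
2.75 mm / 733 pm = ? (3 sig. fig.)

(2.75 × 10⁻³) / (733 × 10⁻¹²) = 0.003752 × 10⁹

3750000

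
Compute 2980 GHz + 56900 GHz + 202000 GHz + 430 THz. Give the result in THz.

In THz:
  2980 GHz = 2980e-3 THz = 2.98
  56900 GHz = 56900e-3 THz = 56.9
  202000 GHz = 202000e-3 THz = 202
  430 THz → 430
Sum: 2.98 + 56.9 + 202 + 430 = 691.88

691.88 THz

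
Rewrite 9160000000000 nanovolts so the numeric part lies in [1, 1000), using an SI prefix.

9.16 kilovolts

= 9.16 × 10^3 volts; 10^3 is kilo.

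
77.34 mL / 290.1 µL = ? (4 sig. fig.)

(77.34e-3) / (290.1e-6) = 0.2666e3

266.6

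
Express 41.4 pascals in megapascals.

0.0000414 megapascals

(no prefix) = 10^0, mega = 10^6; factor is 10^-6.
41.4 × 10^-6 = 0.0000414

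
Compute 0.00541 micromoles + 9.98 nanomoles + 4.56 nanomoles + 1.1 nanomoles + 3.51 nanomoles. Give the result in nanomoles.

In nanomoles:
  0.00541 micromoles = 0.00541 × 10³ nanomoles = 5.41
  9.98 nanomoles → 9.98
  4.56 nanomoles → 4.56
  1.1 nanomoles → 1.1
  3.51 nanomoles → 3.51
Sum: 5.41 + 9.98 + 4.56 + 1.1 + 3.51 = 24.56

24.56 nanomoles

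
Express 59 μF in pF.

micro = 1e-6, pico = 1e-12; factor is 1e6.
59 × 1e6 = 59000000

59000000 pF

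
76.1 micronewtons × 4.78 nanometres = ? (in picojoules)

0.363758 picojoules

76.1 × 10⁻⁶ × 4.78 × 10⁻⁹ = 363.758 × 10⁻¹⁵ J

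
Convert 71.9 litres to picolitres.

71900000000000 picolitres

(no prefix) = 1e0, pico = 1e-12; factor is 1e12.
71.9 × 1e12 = 71900000000000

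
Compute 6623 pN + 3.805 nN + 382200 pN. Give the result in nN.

In nN:
  6623 pN = 6623 × 10^-3 nN = 6.623
  3.805 nN → 3.805
  382200 pN = 382200 × 10^-3 nN = 382.2
Sum: 6.623 + 3.805 + 382.2 = 392.628

392.628 nN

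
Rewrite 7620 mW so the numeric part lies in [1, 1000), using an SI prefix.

= 7.62 W; mantissa already in [1, 1000).

7.62 W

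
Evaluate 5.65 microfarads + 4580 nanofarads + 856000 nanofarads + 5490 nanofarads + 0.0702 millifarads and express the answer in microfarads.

941.92 microfarads

In microfarads:
  5.65 microfarads → 5.65
  4580 nanofarads = 4580e-3 microfarads = 4.58
  856000 nanofarads = 856000e-3 microfarads = 856
  5490 nanofarads = 5490e-3 microfarads = 5.49
  0.0702 millifarads = 0.0702e3 microfarads = 70.2
Sum: 5.65 + 4.58 + 856 + 5.49 + 70.2 = 941.92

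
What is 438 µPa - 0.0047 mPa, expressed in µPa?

In µPa:
  438 µPa → 438
  0.0047 mPa = 0.0047e3 µPa = 4.7
Difference: 438 - 4.7 = 433.3

433.3 µPa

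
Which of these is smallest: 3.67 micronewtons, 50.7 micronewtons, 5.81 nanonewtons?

5.81 nanonewtons

3.67 micronewtons = 0.00000367 newtons
50.7 micronewtons = 0.0000507 newtons
5.81 nanonewtons = 0.00000000581 newtons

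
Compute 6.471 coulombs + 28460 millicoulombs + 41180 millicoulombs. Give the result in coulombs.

In coulombs:
  6.471 coulombs → 6.471
  28460 millicoulombs = 28460 × 10⁻³ coulombs = 28.46
  41180 millicoulombs = 41180 × 10⁻³ coulombs = 41.18
Sum: 6.471 + 28.46 + 41.18 = 76.111

76.111 coulombs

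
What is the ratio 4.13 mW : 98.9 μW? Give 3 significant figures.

41.8

(4.13e-3) / (98.9e-6) = 0.04176e3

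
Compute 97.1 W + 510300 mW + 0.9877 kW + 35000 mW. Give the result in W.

In W:
  97.1 W → 97.1
  510300 mW = 510300 × 10⁻³ W = 510.3
  0.9877 kW = 0.9877 × 10³ W = 987.7
  35000 mW = 35000 × 10⁻³ W = 35
Sum: 97.1 + 510.3 + 987.7 + 35 = 1630.1

1630.1 W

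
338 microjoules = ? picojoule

micro = 1e-6, pico = 1e-12; factor is 1e6.
338 × 1e6 = 338000000

338000000 picojoules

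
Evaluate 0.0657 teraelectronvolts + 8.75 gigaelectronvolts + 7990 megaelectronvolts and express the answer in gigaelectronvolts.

In gigaelectronvolts:
  0.0657 teraelectronvolts = 0.0657 × 10³ gigaelectronvolts = 65.7
  8.75 gigaelectronvolts → 8.75
  7990 megaelectronvolts = 7990 × 10⁻³ gigaelectronvolts = 7.99
Sum: 65.7 + 8.75 + 7.99 = 82.44

82.44 gigaelectronvolts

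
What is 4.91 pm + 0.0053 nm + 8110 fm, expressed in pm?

In pm:
  4.91 pm → 4.91
  0.0053 nm = 0.0053 × 10^3 pm = 5.3
  8110 fm = 8110 × 10^-3 pm = 8.11
Sum: 4.91 + 5.3 + 8.11 = 18.32

18.32 pm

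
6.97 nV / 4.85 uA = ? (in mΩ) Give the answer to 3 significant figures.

1.44 mΩ

(6.97 × 10^-9) / (4.85 × 10^-6) = 1.4371 × 10^-3 Ω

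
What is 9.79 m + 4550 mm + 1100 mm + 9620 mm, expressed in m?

In m:
  9.79 m → 9.79
  4550 mm = 4550e-3 m = 4.55
  1100 mm = 1100e-3 m = 1.1
  9620 mm = 9620e-3 m = 9.62
Sum: 9.79 + 4.55 + 1.1 + 9.62 = 25.06

25.06 m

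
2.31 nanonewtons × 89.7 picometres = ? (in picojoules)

2.31 × 10⁻⁹ × 89.7 × 10⁻¹² = 207.207 × 10⁻²¹ J

0.000000207207 picojoules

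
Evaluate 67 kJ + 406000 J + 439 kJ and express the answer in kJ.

912 kJ

In kJ:
  67 kJ → 67
  406000 J = 406000 × 10^-3 kJ = 406
  439 kJ → 439
Sum: 67 + 406 + 439 = 912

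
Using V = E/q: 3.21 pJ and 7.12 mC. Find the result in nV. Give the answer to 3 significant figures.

0.451 nV

(3.21e-12) / (7.12e-3) = 0.45084e-9 V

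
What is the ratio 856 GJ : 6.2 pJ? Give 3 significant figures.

(856 × 10⁹) / (6.2 × 10⁻¹²) = 138.1 × 10²¹

138000000000000000000000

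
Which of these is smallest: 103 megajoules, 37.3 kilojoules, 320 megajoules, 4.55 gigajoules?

103 megajoules = 103000000 joules
37.3 kilojoules = 37300 joules
320 megajoules = 320000000 joules
4.55 gigajoules = 4550000000 joules

37.3 kilojoules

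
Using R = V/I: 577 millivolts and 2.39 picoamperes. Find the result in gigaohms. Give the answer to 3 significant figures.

(577e-3) / (2.39e-12) = 241.42e9 Ω

241 gigaohms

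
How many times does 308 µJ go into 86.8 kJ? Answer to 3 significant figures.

282000000

(86.8 × 10³) / (308 × 10⁻⁶) = 0.2818 × 10⁹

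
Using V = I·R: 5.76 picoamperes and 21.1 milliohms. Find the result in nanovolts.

0.000121536 nanovolts

5.76 × 10^-12 × 21.1 × 10^-3 = 121.536 × 10^-15 V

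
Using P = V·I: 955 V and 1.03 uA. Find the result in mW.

0.98365 mW

955 × 1.03 × 10⁻⁶ = 983.65 × 10⁻⁶ W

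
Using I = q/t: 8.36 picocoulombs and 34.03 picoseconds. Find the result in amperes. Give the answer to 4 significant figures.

0.2457 amperes

(8.36 × 10⁻¹²) / (34.03 × 10⁻¹²) = 0.245666 A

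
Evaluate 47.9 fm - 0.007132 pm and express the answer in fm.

40.768 fm

In fm:
  47.9 fm → 47.9
  0.007132 pm = 0.007132 × 10^3 fm = 7.132
Difference: 47.9 - 7.132 = 40.768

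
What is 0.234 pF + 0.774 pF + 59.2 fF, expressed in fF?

In fF:
  0.234 pF = 0.234e3 fF = 234
  0.774 pF = 0.774e3 fF = 774
  59.2 fF → 59.2
Sum: 234 + 774 + 59.2 = 1067.2

1067.2 fF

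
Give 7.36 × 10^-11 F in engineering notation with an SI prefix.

= 73.6 × 10^-12 F; 10^-12 is pico.

73.6 pF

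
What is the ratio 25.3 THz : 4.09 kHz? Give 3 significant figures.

(25.3 × 10¹²) / (4.09 × 10³) = 6.186 × 10⁹

6190000000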